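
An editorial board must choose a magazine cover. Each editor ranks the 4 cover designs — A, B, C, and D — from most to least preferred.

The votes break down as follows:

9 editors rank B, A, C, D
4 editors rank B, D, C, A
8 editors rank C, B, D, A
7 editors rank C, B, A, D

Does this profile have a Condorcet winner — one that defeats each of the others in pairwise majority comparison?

Head-to-head results (28 voters total):
A vs B: B wins 28–0.
A vs C: C wins 19–9.
A vs D: A wins 16–12.
B vs C: C wins 15–13.
B vs D: B wins 28–0.
C vs D: C wins 24–4.
C beats each rival — A (19–9), B (15–13), D (24–4) — so C is the Condorcet winner.

Yes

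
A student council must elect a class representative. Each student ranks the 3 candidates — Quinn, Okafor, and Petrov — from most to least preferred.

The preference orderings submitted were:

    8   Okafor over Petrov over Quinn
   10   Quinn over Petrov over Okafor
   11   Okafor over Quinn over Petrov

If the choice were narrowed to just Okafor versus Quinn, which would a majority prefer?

Ballots ranking Okafor above Quinn: 8+11 = 19.
Ballots ranking Quinn above Okafor: 10.
Okafor wins the head-to-head, 19–10.

Okafor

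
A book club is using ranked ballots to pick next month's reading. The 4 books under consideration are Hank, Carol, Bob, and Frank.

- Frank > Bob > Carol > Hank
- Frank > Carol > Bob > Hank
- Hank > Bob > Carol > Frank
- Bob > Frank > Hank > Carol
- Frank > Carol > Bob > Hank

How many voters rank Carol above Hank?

3

Ballots ranking Carol above Hank: 3.
Ballots ranking Hank above Carol: 2.
So 3 of 5 voters prefer Carol to Hank.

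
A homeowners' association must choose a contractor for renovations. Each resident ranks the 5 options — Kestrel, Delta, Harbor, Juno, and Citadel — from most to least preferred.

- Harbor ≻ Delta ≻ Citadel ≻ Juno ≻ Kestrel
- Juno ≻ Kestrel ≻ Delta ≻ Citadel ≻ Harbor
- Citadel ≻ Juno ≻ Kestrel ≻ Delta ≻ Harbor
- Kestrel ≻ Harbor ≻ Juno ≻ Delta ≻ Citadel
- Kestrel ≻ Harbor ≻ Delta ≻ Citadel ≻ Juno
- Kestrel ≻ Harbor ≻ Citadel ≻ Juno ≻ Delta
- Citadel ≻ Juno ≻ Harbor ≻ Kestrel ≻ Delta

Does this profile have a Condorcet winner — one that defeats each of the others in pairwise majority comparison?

Head-to-head results (7 voters total):
Kestrel vs Delta: Kestrel wins 6–1.
Kestrel vs Harbor: Kestrel wins 5–2.
Kestrel vs Juno: Juno wins 4–3.
Kestrel vs Citadel: Kestrel wins 4–3.
Delta vs Harbor: Harbor wins 5–2.
Delta vs Juno: Juno wins 5–2.
Delta vs Citadel: Delta wins 4–3.
Harbor vs Juno: Harbor wins 4–3.
Harbor vs Citadel: Harbor wins 4–3.
Juno vs Citadel: Citadel wins 5–2.
No candidate beats all others: Kestrel beats Harbor beats Juno beats Kestrel, a majority cycle.

No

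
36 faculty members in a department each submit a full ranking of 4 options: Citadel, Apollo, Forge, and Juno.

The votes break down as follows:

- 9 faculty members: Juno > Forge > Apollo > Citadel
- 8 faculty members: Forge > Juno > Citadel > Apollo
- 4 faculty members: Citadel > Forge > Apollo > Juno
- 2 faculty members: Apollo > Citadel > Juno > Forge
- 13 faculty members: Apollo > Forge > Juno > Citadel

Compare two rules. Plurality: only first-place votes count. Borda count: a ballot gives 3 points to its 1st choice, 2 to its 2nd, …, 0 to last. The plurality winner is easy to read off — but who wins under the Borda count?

Plurality first-place counts: Citadel 4, Apollo 15, Forge 8, Juno 9 → Apollo.
Borda totals: Citadel 24, Apollo 58, Forge 76, Juno 58 → Forge.

Forge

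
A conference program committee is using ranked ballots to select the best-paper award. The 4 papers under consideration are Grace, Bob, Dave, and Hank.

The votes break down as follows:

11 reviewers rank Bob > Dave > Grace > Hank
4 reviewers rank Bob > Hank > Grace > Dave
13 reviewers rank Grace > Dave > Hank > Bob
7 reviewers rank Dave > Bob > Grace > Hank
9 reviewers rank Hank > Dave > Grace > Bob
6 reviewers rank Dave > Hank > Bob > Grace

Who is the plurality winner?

First-place vote totals:
  Grace: 13
  Bob: 15
  Dave: 13
  Hank: 9
Bob has the most first-place votes.

Bob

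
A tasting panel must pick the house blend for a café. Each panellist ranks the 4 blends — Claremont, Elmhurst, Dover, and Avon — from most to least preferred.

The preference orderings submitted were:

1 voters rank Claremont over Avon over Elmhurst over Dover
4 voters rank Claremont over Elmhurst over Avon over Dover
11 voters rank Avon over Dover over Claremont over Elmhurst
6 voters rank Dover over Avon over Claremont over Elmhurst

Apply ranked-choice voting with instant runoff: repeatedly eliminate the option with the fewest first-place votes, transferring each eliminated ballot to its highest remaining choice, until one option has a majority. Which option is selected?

Avon

Round 1: Avon 11, Dover 6, Claremont 5, Elmhurst 0. Elmhurst has the fewest and is eliminated.
Round 2: Avon 11, Dover 6, Claremont 5. Claremont has the fewest and is eliminated.
Round 3: Avon 16, Dover 6. Avon has a majority.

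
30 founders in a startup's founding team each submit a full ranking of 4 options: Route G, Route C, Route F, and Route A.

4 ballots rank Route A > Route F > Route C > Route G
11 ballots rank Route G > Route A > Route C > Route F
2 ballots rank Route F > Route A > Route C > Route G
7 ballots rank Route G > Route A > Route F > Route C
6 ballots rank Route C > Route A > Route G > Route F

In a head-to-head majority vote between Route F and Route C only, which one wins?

Route C

Ballots ranking Route F above Route C: 4+2+7 = 13.
Ballots ranking Route C above Route F: 11+6 = 17.
Route C wins the head-to-head, 17–13.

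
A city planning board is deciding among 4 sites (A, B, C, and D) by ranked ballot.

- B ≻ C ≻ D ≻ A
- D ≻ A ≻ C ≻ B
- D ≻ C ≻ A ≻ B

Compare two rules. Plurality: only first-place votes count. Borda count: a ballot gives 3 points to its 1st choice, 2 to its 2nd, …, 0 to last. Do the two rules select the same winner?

Plurality first-place counts: A 0, B 1, C 0, D 2 → D.
Borda totals: A 3, B 3, C 5, D 7 → D.
The two rules agree on D.

Yes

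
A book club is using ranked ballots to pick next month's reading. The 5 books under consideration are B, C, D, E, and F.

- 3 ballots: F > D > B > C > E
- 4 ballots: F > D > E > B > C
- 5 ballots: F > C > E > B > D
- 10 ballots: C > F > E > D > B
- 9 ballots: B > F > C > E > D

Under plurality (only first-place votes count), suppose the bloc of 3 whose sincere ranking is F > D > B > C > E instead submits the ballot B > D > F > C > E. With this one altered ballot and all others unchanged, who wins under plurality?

B

First-place totals with the altered ballot: B 12, C 10, D 0, E 0, F 9.
The switch changes the winner from F to B.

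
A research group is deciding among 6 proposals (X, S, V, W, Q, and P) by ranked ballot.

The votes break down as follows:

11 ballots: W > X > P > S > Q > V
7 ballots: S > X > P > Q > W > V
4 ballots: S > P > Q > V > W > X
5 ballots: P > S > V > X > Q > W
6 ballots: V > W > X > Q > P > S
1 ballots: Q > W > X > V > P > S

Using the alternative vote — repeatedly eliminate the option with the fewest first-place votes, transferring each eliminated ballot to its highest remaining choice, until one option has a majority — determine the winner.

W

Round 1: S 11, W 11, V 6, P 5, Q 1, X 0. X has the fewest and is eliminated.
Round 2: S 11, W 11, V 6, P 5, Q 1. Q has the fewest and is eliminated.
Round 3: W 12, S 11, V 6, P 5. P has the fewest and is eliminated.
Round 4: S 16, W 12, V 6. V has the fewest and is eliminated.
Round 5: W 18, S 16. W has a majority.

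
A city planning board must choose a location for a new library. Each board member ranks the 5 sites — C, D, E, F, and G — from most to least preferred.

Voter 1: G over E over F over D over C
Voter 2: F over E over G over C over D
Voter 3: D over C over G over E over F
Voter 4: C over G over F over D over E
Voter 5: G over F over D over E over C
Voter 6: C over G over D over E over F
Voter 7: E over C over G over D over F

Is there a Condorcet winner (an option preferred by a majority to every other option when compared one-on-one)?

No

Head-to-head results (7 voters total):
C vs D: C wins 4–3.
C vs E: E wins 4–3.
C vs F: C wins 4–3.
C vs G: C wins 4–3.
D vs E: D wins 4–3.
D vs F: F wins 4–3.
D vs G: G wins 6–1.
E vs F: E wins 4–3.
E vs G: G wins 5–2.
F vs G: G wins 6–1.
No candidate beats all others: C beats D beats E beats C, a majority cycle.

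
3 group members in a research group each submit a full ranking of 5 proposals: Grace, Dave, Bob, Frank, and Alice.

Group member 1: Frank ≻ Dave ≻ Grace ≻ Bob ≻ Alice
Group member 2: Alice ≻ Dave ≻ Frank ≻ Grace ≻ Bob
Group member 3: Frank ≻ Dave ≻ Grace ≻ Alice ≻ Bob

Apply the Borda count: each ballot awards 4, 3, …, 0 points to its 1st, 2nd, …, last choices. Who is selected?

Borda scores:
  Grace: 2 + 1 + 2 = 5
  Dave: 3 + 3 + 3 = 9
  Bob: 1 + 0 + 0 = 1
  Frank: 4 + 2 + 4 = 10
  Alice: 0 + 4 + 1 = 5
Frank has the highest total.

Frank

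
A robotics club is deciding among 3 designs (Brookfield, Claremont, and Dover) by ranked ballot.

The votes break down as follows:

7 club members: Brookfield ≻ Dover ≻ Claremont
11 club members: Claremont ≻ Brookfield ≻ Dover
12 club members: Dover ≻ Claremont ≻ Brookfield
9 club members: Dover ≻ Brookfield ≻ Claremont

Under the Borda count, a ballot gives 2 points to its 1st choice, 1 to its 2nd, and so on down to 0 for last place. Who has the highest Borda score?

Dover

Borda scores:
  Brookfield: 7·2 + 11·1 + 12·0 + 9·1 = 34
  Claremont: 7·0 + 11·2 + 12·1 + 9·0 = 34
  Dover: 7·1 + 11·0 + 12·2 + 9·2 = 49
Dover has the highest total.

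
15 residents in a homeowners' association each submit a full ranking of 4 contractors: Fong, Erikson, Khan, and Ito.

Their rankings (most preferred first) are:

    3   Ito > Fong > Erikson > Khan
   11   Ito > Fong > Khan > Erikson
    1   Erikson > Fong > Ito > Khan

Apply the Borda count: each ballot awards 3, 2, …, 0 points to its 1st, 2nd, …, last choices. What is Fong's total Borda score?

Borda scores:
  Fong: 3·2 + 11·2 + 2 = 30
  Erikson: 3·1 + 11·0 + 3 = 6
  Khan: 3·0 + 11·1 + 0 = 11
  Ito: 3·3 + 11·3 + 1 = 43

30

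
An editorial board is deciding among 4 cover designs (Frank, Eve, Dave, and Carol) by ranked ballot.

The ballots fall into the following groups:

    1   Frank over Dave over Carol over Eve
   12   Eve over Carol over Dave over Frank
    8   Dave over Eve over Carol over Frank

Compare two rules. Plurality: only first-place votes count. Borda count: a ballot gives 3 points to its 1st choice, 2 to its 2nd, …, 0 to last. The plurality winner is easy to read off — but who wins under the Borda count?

Eve

Plurality first-place counts: Frank 1, Eve 12, Dave 8, Carol 0 → Eve.
Borda totals: Frank 3, Eve 52, Dave 38, Carol 33 → Eve.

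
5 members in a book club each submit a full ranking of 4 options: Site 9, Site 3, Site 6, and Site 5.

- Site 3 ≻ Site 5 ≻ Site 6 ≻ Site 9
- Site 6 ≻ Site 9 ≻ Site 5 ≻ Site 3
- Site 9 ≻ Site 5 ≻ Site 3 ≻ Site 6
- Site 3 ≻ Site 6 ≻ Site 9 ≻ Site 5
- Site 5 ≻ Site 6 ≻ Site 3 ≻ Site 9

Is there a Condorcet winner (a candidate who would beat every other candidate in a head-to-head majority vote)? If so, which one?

Head-to-head results (5 voters total):
Site 9 vs Site 3: Site 3 wins 3–2.
Site 9 vs Site 6: Site 6 wins 4–1.
Site 9 vs Site 5: Site 9 wins 3–2.
Site 3 vs Site 6: Site 3 wins 3–2.
Site 3 vs Site 5: Site 5 wins 3–2.
Site 6 vs Site 5: Site 5 wins 3–2.
No candidate beats all others: Site 9 beats Site 5 beats Site 3 beats Site 9, a majority cycle.

No Condorcet winner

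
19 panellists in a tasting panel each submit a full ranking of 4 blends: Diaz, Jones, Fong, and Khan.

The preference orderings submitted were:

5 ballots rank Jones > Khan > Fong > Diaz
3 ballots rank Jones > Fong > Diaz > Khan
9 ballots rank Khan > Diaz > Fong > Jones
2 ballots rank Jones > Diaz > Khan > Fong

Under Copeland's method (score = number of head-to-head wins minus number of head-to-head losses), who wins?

Pairwise results:
  Diaz vs Jones: Jones wins 10–9.
  Diaz vs Fong: Diaz wins 11–8.
  Diaz vs Khan: Khan wins 14–5.
  Jones vs Fong: Jones wins 10–9.
  Jones vs Khan: Jones wins 10–9.
  Fong vs Khan: Khan wins 16–3.
Copeland scores (wins − losses):
  Diaz: 1 − 2 = -1
  Jones: 3 − 0 = 3
  Fong: 0 − 3 = -3
  Khan: 2 − 1 = 1
Jones has the best Copeland score.

Jones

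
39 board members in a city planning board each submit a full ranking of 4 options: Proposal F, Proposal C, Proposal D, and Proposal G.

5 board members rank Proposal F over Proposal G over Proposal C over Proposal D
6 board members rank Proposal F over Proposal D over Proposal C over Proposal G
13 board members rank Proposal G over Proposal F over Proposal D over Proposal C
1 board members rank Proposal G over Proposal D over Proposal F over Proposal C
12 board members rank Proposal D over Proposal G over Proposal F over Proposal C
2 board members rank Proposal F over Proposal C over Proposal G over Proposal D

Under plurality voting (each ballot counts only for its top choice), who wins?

Proposal G

First-place vote totals:
  Proposal F: 13
  Proposal C: 0
  Proposal D: 12
  Proposal G: 14
Proposal G has the most first-place votes.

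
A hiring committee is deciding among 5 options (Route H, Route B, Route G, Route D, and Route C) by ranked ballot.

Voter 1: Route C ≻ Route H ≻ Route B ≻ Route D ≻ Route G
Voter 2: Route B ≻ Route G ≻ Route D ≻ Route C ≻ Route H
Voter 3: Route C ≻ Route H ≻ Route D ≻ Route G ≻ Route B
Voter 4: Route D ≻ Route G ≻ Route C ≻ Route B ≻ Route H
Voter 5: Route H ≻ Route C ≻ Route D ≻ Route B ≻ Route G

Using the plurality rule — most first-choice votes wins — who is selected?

Route C

First-place vote totals:
  Route H: 1
  Route B: 1
  Route G: 0
  Route D: 1
  Route C: 2
Route C has the most first-place votes.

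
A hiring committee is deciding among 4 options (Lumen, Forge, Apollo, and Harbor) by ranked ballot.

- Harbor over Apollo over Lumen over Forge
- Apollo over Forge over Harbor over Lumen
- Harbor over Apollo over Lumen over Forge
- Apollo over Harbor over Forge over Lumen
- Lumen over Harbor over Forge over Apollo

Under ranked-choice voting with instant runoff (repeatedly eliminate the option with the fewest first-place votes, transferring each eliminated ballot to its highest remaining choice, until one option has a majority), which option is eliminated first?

Round 1: Apollo 2, Harbor 2, Lumen 1, Forge 0. Forge has the fewest and is eliminated.
Round 2: Apollo 2, Harbor 2, Lumen 1. Lumen has the fewest and is eliminated.
Round 3: Harbor 3, Apollo 2. Harbor has a majority.

Forge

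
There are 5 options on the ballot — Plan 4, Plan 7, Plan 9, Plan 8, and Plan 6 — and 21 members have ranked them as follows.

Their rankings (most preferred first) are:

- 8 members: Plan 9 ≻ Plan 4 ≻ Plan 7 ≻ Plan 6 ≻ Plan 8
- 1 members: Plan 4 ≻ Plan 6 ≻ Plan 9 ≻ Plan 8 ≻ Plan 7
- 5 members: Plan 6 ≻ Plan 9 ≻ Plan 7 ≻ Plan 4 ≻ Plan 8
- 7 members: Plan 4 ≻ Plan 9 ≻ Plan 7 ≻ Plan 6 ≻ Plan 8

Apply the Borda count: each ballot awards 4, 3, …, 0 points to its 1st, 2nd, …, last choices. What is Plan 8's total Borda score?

Borda scores:
  Plan 4: 8·3 + 4 + 5·1 + 7·4 = 61
  Plan 7: 8·2 + 0 + 5·2 + 7·2 = 40
  Plan 9: 8·4 + 2 + 5·3 + 7·3 = 70
  Plan 8: 8·0 + 1 + 5·0 + 7·0 = 1
  Plan 6: 8·1 + 3 + 5·4 + 7·1 = 38

1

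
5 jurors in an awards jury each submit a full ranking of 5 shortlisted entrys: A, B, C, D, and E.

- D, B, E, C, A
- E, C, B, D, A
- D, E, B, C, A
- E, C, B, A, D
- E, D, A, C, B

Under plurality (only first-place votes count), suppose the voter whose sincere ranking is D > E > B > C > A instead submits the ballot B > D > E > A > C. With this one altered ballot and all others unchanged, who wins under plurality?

E

First-place totals with the altered ballot: A 0, B 1, C 0, D 1, E 3.
The winner is unchanged: still E.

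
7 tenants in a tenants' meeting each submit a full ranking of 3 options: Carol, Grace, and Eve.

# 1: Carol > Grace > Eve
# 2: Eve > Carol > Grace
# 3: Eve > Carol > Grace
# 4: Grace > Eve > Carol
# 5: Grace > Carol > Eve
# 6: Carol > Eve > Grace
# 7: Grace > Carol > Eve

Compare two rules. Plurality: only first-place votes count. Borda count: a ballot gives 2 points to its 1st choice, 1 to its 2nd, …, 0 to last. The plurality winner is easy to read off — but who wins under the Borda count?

Plurality first-place counts: Carol 2, Grace 3, Eve 2 → Grace.
Borda totals: Carol 8, Grace 7, Eve 6 → Carol.

Carol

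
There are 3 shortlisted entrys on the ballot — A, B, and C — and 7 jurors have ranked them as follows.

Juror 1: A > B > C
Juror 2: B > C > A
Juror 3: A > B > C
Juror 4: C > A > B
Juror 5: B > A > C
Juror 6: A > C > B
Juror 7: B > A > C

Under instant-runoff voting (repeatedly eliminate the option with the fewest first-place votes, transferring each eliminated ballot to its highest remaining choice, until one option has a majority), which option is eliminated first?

Round 1: A 3, B 3, C 1. C has the fewest and is eliminated.
Round 2: A 4, B 3. A has a majority.

C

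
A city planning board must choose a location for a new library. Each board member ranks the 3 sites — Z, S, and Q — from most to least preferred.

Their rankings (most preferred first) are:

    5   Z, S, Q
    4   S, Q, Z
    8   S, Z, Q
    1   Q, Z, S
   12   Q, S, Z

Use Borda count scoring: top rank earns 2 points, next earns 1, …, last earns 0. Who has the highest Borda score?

Borda scores:
  Z: 5·2 + 4·0 + 8·1 + 1 + 12·0 = 19
  S: 5·1 + 4·2 + 8·2 + 0 + 12·1 = 41
  Q: 5·0 + 4·1 + 8·0 + 2 + 12·2 = 30
S has the highest total.

S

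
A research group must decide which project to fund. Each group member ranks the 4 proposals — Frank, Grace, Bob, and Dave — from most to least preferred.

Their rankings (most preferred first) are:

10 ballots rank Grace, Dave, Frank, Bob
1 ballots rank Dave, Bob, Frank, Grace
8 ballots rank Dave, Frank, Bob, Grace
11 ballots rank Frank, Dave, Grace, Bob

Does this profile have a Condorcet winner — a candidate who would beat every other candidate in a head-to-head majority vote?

Yes

Head-to-head results (30 voters total):
Frank vs Grace: Frank wins 20–10.
Frank vs Bob: Frank wins 29–1.
Frank vs Dave: Dave wins 19–11.
Grace vs Bob: Grace wins 21–9.
Grace vs Dave: Dave wins 20–10.
Bob vs Dave: Dave wins 30–0.
Dave beats each rival — Frank (19–11), Grace (20–10), Bob (30–0) — so Dave is the Condorcet winner.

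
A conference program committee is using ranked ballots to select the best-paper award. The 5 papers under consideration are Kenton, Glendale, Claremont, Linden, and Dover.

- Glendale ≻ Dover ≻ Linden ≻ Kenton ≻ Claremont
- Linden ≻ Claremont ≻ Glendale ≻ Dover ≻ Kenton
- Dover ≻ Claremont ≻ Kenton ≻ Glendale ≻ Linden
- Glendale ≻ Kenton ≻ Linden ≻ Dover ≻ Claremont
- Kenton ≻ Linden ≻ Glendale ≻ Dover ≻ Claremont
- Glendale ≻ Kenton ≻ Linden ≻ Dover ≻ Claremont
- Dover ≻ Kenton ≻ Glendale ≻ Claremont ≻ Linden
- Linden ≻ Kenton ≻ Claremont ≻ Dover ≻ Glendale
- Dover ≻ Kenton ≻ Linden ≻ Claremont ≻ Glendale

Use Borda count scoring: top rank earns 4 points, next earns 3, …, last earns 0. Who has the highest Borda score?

Kenton

Borda scores:
  Kenton: 1 + 0 + 2 + 3 + 4 + 3 + 3 + 3 + 3 = 22
  Glendale: 4 + 2 + 1 + 4 + 2 + 4 + 2 + 0 + 0 = 19
  Claremont: 0 + 3 + 3 + 0 + 0 + 0 + 1 + 2 + 1 = 10
  Linden: 2 + 4 + 0 + 2 + 3 + 2 + 0 + 4 + 2 = 19
  Dover: 3 + 1 + 4 + 1 + 1 + 1 + 4 + 1 + 4 = 20
Kenton has the highest total.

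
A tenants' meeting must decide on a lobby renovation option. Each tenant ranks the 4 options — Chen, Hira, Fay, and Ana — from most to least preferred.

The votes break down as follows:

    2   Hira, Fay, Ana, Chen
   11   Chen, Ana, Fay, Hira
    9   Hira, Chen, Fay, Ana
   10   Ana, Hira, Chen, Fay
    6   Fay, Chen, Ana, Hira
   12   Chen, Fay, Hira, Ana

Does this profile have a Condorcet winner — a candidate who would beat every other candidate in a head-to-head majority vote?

Head-to-head results (50 voters total):
Chen vs Hira: Chen wins 29–21.
Chen vs Fay: Chen wins 42–8.
Chen vs Ana: Chen wins 38–12.
Hira vs Fay: Fay wins 29–21.
Hira vs Ana: Ana wins 27–23.
Fay vs Ana: Fay wins 29–21.
Chen beats each rival — Hira (29–21), Fay (42–8), Ana (38–12) — so Chen is the Condorcet winner.

Yes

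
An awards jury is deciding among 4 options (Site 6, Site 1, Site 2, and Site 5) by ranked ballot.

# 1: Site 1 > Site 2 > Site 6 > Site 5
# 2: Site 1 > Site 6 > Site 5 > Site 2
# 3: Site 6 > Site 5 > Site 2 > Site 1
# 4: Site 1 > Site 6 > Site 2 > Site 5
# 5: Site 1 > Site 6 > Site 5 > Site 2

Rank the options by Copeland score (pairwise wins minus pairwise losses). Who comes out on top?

Pairwise results:
  Site 6 vs Site 1: Site 1 wins 4–1.
  Site 6 vs Site 2: Site 6 wins 4–1.
  Site 6 vs Site 5: Site 6 wins 5–0.
  Site 1 vs Site 2: Site 1 wins 4–1.
  Site 1 vs Site 5: Site 1 wins 4–1.
  Site 2 vs Site 5: Site 5 wins 3–2.
Copeland scores (wins − losses):
  Site 6: 2 − 1 = 1
  Site 1: 3 − 0 = 3
  Site 2: 0 − 3 = -3
  Site 5: 1 − 2 = -1
Site 1 has the best Copeland score.

Site 1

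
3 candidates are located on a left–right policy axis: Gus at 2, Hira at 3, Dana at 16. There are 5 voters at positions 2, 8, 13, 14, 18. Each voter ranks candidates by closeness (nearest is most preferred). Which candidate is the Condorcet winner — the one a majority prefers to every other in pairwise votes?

With single-peaked preferences on a line, the Condorcet winner is the candidate closest to the median voter.
The median voter (position 13) is closest to Dana at 16.
Check: Dana vs Hira — voters closer to Dana: 3 of 5.

Dana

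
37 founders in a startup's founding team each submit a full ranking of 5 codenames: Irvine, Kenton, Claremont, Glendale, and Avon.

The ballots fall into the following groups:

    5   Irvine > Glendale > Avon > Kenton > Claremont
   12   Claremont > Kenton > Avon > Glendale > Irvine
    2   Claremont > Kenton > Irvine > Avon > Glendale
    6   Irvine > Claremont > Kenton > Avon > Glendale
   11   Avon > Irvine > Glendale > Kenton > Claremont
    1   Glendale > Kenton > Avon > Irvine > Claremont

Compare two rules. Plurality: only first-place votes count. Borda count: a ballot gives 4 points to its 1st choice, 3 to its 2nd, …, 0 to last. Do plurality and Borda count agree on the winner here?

No

Plurality first-place counts: Irvine 11, Kenton 0, Claremont 14, Glendale 1, Avon 11 → Claremont.
Borda totals: Irvine 82, Kenton 73, Claremont 74, Glendale 53, Avon 88 → Avon.
The two rules disagree: plurality picks Claremont, Borda picks Avon.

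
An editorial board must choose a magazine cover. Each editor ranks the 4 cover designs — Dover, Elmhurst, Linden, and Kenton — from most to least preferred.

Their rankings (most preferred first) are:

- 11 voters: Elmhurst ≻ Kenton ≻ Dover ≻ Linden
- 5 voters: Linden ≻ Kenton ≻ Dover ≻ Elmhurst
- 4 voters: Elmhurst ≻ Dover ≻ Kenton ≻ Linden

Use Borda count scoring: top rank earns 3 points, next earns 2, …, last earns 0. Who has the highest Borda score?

Elmhurst

Borda scores:
  Dover: 11·1 + 5·1 + 4·2 = 24
  Elmhurst: 11·3 + 5·0 + 4·3 = 45
  Linden: 11·0 + 5·3 + 4·0 = 15
  Kenton: 11·2 + 5·2 + 4·1 = 36
Elmhurst has the highest total.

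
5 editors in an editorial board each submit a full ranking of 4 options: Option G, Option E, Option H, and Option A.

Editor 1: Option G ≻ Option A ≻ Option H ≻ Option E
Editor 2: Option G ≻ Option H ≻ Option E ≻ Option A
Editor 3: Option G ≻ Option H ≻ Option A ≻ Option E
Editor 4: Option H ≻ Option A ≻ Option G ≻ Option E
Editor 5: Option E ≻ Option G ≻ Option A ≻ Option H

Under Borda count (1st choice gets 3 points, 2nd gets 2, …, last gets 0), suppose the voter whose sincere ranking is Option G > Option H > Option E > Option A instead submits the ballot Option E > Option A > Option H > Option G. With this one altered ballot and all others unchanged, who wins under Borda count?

Option G

Borda totals with the altered ballot: Option G 9, Option E 6, Option H 7, Option A 8.
The winner is unchanged: still Option G.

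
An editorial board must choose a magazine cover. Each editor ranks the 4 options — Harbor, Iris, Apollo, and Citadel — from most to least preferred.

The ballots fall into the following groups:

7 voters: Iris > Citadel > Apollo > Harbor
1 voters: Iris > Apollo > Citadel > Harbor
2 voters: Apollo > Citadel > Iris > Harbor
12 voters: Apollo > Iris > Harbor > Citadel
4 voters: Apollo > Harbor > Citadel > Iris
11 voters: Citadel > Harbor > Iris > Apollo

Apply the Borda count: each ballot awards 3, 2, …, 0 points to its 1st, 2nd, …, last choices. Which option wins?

Apollo

Borda scores:
  Harbor: 7·0 + 0 + 2·0 + 12·1 + 4·2 + 11·2 = 42
  Iris: 7·3 + 3 + 2·1 + 12·2 + 4·0 + 11·1 = 61
  Apollo: 7·1 + 2 + 2·3 + 12·3 + 4·3 + 11·0 = 63
  Citadel: 7·2 + 1 + 2·2 + 12·0 + 4·1 + 11·3 = 56
Apollo has the highest total.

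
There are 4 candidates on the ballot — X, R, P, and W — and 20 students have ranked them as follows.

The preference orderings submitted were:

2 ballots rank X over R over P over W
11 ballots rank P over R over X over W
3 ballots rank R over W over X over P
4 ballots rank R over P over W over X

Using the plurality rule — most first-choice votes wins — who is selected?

P

First-place vote totals:
  X: 2
  R: 7
  P: 11
  W: 0
P has the most first-place votes.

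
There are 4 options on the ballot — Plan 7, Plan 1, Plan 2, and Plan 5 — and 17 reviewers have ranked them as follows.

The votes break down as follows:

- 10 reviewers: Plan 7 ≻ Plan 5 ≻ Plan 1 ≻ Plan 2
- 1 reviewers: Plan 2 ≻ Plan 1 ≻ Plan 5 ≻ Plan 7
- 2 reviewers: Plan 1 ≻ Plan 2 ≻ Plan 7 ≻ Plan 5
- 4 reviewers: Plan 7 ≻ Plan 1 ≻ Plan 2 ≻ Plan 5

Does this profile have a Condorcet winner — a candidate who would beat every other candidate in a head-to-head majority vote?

Yes

Head-to-head results (17 voters total):
Plan 7 vs Plan 1: Plan 7 wins 14–3.
Plan 7 vs Plan 2: Plan 7 wins 14–3.
Plan 7 vs Plan 5: Plan 7 wins 16–1.
Plan 1 vs Plan 2: Plan 1 wins 16–1.
Plan 1 vs Plan 5: Plan 5 wins 10–7.
Plan 2 vs Plan 5: Plan 5 wins 10–7.
Plan 7 beats each rival — Plan 1 (14–3), Plan 2 (14–3), Plan 5 (16–1) — so Plan 7 is the Condorcet winner.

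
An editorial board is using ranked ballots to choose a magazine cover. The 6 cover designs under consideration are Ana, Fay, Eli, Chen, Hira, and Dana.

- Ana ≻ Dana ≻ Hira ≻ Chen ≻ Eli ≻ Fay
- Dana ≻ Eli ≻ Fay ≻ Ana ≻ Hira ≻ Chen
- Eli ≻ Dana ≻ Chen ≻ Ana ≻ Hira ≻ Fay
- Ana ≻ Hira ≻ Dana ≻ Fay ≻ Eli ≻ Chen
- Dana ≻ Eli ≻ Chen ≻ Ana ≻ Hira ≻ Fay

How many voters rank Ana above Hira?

5

Ballots ranking Ana above Hira: 5.
Ballots ranking Hira above Ana: 0.
So 5 of 5 voters prefer Ana to Hira.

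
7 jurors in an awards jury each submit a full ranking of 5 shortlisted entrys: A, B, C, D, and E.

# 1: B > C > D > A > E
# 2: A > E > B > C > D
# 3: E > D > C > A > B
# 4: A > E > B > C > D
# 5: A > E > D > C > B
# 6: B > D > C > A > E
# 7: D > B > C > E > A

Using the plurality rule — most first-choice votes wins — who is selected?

A

First-place vote totals:
  A: 3
  B: 2
  C: 0
  D: 1
  E: 1
A has the most first-place votes.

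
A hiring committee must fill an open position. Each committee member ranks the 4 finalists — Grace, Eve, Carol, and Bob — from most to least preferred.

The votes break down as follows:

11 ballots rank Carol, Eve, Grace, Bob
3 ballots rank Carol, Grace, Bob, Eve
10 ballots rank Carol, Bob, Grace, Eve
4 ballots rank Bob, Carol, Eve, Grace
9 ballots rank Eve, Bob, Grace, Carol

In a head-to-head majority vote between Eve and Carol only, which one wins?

Carol

Ballots ranking Eve above Carol: 9.
Ballots ranking Carol above Eve: 11+3+10+4 = 28.
Carol wins the head-to-head, 28–9.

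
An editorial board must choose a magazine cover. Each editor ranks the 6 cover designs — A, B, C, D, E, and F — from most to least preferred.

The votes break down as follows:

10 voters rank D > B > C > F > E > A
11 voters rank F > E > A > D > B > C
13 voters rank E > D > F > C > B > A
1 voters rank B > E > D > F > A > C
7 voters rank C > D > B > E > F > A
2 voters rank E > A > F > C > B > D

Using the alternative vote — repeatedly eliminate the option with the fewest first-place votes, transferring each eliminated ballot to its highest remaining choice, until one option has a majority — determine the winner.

E

Round 1: E 15, F 11, D 10, C 7, B 1, A 0. A has the fewest and is eliminated.
Round 2: E 15, F 11, D 10, C 7, B 1. B has the fewest and is eliminated.
Round 3: E 16, F 11, D 10, C 7. C has the fewest and is eliminated.
Round 4: D 17, E 16, F 11. F has the fewest and is eliminated.
Round 5: E 27, D 17. E has a majority.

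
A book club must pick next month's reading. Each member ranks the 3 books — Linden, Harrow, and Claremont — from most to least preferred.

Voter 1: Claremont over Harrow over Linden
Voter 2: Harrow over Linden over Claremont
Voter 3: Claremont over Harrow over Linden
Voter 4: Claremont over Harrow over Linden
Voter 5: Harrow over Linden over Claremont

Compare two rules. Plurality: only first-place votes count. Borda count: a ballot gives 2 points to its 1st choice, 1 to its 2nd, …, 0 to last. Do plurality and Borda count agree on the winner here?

No

Plurality first-place counts: Linden 0, Harrow 2, Claremont 3 → Claremont.
Borda totals: Linden 2, Harrow 7, Claremont 6 → Harrow.
The two rules disagree: plurality picks Claremont, Borda picks Harrow.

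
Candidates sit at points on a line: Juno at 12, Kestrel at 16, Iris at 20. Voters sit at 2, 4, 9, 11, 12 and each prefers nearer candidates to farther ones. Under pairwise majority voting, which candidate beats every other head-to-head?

Juno

With single-peaked preferences on a line, the Condorcet winner is the candidate closest to the median voter.
The median voter (position 9) is closest to Juno at 12.
Check: Juno vs Iris — voters closer to Juno: 5 of 5.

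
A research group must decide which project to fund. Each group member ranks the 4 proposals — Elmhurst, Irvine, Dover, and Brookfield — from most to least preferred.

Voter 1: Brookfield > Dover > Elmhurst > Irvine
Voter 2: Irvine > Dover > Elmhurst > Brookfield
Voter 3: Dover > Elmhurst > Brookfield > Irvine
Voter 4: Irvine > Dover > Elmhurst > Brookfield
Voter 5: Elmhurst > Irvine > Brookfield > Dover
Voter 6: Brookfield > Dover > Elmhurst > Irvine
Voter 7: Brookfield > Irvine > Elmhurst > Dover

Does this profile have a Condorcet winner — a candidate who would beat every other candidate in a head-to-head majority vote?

Head-to-head results (7 voters total):
Elmhurst vs Irvine: Elmhurst wins 4–3.
Elmhurst vs Dover: Dover wins 5–2.
Elmhurst vs Brookfield: Elmhurst wins 4–3.
Irvine vs Dover: Irvine wins 4–3.
Irvine vs Brookfield: Brookfield wins 4–3.
Dover vs Brookfield: Brookfield wins 4–3.
No candidate beats all others: Elmhurst beats Irvine beats Dover beats Elmhurst, a majority cycle.

No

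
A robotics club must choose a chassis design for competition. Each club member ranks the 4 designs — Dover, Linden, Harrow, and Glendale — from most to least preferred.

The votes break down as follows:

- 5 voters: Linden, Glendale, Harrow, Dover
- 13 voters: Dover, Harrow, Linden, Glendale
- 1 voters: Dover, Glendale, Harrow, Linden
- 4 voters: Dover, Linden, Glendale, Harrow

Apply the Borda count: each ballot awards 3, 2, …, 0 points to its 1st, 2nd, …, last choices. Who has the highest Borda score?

Borda scores:
  Dover: 5·0 + 13·3 + 3 + 4·3 = 54
  Linden: 5·3 + 13·1 + 0 + 4·2 = 36
  Harrow: 5·1 + 13·2 + 1 + 4·0 = 32
  Glendale: 5·2 + 13·0 + 2 + 4·1 = 16
Dover has the highest total.

Dover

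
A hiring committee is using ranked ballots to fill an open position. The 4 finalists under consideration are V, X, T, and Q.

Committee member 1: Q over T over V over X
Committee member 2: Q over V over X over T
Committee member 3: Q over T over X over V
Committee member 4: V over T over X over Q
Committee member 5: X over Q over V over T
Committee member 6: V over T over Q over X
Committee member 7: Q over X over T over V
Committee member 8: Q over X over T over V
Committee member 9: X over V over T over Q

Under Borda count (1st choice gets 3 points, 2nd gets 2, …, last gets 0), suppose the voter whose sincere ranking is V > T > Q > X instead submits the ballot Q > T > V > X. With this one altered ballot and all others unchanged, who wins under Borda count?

Borda totals with the altered ballot: V 10, X 13, T 11, Q 20.
The winner is unchanged: still Q.

Q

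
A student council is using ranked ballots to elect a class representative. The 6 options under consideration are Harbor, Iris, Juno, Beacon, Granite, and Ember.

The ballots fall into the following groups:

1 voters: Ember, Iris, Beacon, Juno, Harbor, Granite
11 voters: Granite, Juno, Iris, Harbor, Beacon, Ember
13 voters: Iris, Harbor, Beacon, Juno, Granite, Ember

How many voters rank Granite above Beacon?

11

Ballots ranking Granite above Beacon: 11.
Ballots ranking Beacon above Granite: 1+13 = 14.
So 11 of 25 voters prefer Granite to Beacon.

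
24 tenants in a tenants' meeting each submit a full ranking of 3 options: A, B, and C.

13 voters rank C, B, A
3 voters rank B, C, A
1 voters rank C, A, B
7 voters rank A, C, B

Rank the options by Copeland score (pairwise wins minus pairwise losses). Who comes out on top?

C

Pairwise results:
  A vs B: B wins 16–8.
  A vs C: C wins 17–7.
  B vs C: C wins 21–3.
Copeland scores (wins − losses):
  A: 0 − 2 = -2
  B: 1 − 1 = 0
  C: 2 − 0 = 2
C has the best Copeland score.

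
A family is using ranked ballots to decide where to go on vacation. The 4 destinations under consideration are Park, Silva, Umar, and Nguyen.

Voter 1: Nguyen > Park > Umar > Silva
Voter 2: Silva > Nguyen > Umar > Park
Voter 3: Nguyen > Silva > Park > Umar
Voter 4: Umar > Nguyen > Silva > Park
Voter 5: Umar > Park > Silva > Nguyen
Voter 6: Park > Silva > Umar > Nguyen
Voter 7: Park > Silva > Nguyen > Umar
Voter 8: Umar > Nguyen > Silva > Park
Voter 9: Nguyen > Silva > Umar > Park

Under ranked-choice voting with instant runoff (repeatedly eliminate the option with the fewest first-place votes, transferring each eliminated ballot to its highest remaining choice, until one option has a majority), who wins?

Round 1: Umar 3, Nguyen 3, Park 2, Silva 1. Silva has the fewest and is eliminated.
Round 2: Nguyen 4, Umar 3, Park 2. Park has the fewest and is eliminated.
Round 3: Nguyen 5, Umar 4. Nguyen has a majority.

Nguyen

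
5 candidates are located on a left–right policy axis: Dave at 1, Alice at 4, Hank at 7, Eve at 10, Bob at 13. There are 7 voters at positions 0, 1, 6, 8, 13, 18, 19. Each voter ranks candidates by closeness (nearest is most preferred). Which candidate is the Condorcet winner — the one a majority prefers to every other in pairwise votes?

Hank

With single-peaked preferences on a line, the Condorcet winner is the candidate closest to the median voter.
The median voter (position 8) is closest to Hank at 7.
Check: Hank vs Dave — voters closer to Hank: 5 of 7.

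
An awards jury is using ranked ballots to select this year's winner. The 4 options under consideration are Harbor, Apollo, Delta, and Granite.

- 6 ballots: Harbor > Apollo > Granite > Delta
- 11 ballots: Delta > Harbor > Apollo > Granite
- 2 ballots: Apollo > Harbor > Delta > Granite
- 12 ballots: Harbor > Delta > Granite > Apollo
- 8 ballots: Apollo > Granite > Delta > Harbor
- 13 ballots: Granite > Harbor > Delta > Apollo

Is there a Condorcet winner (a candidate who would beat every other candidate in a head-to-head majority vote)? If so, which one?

Head-to-head results (52 voters total):
Harbor vs Apollo: Harbor wins 42–10.
Harbor vs Delta: Harbor wins 33–19.
Harbor vs Granite: Harbor wins 31–21.
Apollo vs Delta: Delta wins 36–16.
Apollo vs Granite: Apollo wins 27–25.
Delta vs Granite: Granite wins 27–25.
Harbor beats each rival — Apollo (42–10), Delta (33–19), Granite (31–21) — so Harbor is the Condorcet winner.

Harbor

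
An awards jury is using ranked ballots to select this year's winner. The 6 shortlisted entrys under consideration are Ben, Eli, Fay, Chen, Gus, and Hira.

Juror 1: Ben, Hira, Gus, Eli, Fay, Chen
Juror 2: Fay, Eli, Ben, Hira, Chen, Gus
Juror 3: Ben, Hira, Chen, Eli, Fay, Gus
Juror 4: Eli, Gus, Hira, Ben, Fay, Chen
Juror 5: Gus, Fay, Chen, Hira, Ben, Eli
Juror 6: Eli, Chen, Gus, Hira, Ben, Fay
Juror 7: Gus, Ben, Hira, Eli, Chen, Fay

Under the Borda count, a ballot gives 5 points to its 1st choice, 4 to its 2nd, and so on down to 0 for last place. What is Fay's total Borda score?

Borda scores:
  Ben: 5 + 3 + 5 + 2 + 1 + 1 + 4 = 21
  Eli: 2 + 4 + 2 + 5 + 0 + 5 + 2 = 20
  Fay: 1 + 5 + 1 + 1 + 4 + 0 + 0 = 12
  Chen: 0 + 1 + 3 + 0 + 3 + 4 + 1 = 12
  Gus: 3 + 0 + 0 + 4 + 5 + 3 + 5 = 20
  Hira: 4 + 2 + 4 + 3 + 2 + 2 + 3 = 20

12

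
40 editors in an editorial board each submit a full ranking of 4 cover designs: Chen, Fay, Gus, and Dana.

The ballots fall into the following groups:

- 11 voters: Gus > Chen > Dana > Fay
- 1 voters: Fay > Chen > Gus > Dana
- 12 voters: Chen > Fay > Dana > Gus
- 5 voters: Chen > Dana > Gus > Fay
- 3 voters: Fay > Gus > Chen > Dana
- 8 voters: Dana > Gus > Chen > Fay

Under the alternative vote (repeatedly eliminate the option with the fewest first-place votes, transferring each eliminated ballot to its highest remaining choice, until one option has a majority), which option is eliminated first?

Fay

Round 1: Chen 17, Gus 11, Dana 8, Fay 4. Fay has the fewest and is eliminated.
Round 2: Chen 18, Gus 14, Dana 8. Dana has the fewest and is eliminated.
Round 3: Gus 22, Chen 18. Gus has a majority.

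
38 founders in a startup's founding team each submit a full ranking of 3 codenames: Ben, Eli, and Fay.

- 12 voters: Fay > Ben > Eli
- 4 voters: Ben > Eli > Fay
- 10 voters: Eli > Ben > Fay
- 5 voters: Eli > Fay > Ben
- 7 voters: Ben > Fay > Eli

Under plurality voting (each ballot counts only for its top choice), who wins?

First-place vote totals:
  Ben: 11
  Eli: 15
  Fay: 12
Eli has the most first-place votes.

Eli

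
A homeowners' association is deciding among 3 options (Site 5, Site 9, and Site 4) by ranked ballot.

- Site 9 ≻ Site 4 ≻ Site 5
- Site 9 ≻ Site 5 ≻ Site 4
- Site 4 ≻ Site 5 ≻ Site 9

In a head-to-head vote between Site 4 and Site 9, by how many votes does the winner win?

1

Ballots ranking Site 4 above Site 9: 1.
Ballots ranking Site 9 above Site 4: 2.
Site 9 wins 2–1, a margin of 1.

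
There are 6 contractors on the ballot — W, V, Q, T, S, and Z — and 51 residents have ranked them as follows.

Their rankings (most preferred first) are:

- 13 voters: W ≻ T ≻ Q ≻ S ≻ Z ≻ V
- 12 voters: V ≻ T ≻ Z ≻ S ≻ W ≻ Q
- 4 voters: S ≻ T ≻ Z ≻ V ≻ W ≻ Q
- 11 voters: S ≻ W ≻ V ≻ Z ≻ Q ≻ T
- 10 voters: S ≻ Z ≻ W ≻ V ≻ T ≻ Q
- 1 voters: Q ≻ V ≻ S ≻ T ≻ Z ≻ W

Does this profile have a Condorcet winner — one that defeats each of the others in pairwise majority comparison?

Yes

Head-to-head results (51 voters total):
W vs V: W wins 34–17.
W vs Q: W wins 50–1.
W vs T: W wins 34–17.
W vs S: S wins 38–13.
W vs Z: Z wins 27–24.
V vs Q: V wins 37–14.
V vs T: V wins 34–17.
V vs S: S wins 38–13.
V vs Z: Z wins 27–24.
Q vs T: T wins 39–12.
Q vs S: S wins 37–14.
Q vs Z: Z wins 37–14.
T vs S: S wins 26–25.
T vs Z: T wins 30–21.
S vs Z: S wins 39–12.
S beats each rival — W (38–13), V (38–13), Q (37–14), T (26–25), Z (39–12) — so S is the Condorcet winner.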